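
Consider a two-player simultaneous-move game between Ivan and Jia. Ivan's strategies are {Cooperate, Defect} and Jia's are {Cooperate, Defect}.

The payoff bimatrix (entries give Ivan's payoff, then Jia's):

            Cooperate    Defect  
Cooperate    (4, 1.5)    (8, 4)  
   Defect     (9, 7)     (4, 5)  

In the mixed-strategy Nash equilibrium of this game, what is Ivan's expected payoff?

First find y, the probability Jia plays Cooperate, from Ivan's indifference between Cooperate and Defect: 4y + 8(1−y) = 9y + 4(1−y), giving y = 4/9.
Since Ivan is indifferent in equilibrium, Ivan's expected payoff equals the payoff from either row against (4/9, 5/9). Using Cooperate: 4(4/9) + 8(5/9) = 56/9.

56/9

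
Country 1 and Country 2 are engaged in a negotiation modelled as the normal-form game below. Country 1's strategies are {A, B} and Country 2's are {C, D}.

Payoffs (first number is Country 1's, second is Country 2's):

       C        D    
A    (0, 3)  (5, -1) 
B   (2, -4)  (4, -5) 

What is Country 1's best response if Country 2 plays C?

Against C, Country 1 earns 0 from A and 2 from B.
So B is the best response.

B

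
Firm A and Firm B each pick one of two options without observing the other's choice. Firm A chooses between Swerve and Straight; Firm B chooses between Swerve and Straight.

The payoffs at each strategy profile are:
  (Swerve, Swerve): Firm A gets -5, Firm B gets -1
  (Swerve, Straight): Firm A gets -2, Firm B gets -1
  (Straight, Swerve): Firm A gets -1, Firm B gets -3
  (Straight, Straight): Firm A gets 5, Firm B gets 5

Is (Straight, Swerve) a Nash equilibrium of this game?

At (Straight, Swerve), Firm A earns -1; switching to Swerve would give -5, so Firm A has no profitable deviation.
Firm B earns -3; switching to Straight would give 5, so Firm B would deviate.
Since at least one player can profitably deviate, this is not a Nash equilibrium.

No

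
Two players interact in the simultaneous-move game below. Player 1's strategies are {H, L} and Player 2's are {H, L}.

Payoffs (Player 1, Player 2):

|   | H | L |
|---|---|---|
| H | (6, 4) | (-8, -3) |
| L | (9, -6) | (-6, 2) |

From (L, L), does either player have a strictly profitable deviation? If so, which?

Neither

Player 1 at (L, L) earns -6; deviating to H yields -8 — not better.
Player 2 earns 2; deviating to H yields -6 — not better.
Neither player can strictly improve; the profile is a Nash equilibrium.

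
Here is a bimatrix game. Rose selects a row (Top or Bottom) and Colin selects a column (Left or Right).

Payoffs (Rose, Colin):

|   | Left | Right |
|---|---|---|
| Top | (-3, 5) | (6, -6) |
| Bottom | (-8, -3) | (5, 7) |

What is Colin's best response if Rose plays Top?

Left

Against Top, Colin earns 5 from Left and -6 from Right.
So Left is the best response.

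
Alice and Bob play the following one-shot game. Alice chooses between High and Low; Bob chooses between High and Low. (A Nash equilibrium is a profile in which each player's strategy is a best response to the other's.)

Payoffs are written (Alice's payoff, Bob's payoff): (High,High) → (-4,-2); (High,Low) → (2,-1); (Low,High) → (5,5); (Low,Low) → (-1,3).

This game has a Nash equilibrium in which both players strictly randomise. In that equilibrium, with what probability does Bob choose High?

1/4

Let q be the probability that Bob plays High. In a completely mixed equilibrium, Alice must be indifferent between High and Low.
Alice's expected payoff from High is −4q + 2(1−q); from Low it is 5q − (1−q).
Setting these equal: −6q + 2 = 6q − 1, so q = 1/4.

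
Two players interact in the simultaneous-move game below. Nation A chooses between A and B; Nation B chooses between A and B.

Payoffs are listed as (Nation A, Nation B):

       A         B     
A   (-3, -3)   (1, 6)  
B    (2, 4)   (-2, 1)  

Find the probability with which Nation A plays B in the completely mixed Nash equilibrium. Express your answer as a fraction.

Let p be the probability that Nation A plays A. In a completely mixed equilibrium, Nation B must be indifferent between A and B.
Nation B's expected payoff from A is −3p + 4(1−p); from B it is 6p + (1−p).
Setting these equal: −7p + 4 = 5p + 1, so p = 1/4.
Therefore Nation A plays B with probability 1 − 1/4 = 3/4.

3/4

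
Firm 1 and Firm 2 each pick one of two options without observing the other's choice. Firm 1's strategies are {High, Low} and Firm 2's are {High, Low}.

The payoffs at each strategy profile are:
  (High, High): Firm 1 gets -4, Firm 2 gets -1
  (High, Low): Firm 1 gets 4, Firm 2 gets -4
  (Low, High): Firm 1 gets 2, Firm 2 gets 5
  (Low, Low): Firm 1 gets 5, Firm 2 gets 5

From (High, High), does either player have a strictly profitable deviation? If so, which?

Firm 1 at (High, High) earns -4; deviating to Low yields 2 — a strict improvement.
Firm 2 earns -1; deviating to Low yields -4 — not better.
Only Firm 1 has a strictly profitable deviation.

Firm 1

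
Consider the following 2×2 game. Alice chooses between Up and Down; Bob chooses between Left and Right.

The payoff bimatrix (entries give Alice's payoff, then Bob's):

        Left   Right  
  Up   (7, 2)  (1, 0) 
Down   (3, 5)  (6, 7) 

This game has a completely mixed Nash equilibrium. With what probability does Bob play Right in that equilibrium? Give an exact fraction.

Let q be the probability that Bob plays Left. In a completely mixed equilibrium, Alice must be indifferent between Up and Down.
Alice's expected payoff from Up is 7q + (1−q); from Down it is 3q + 6(1−q).
Setting these equal: 6q + 1 = −3q + 6, so q = 5/9.
Therefore Bob plays Right with probability 1 − 5/9 = 4/9.

4/9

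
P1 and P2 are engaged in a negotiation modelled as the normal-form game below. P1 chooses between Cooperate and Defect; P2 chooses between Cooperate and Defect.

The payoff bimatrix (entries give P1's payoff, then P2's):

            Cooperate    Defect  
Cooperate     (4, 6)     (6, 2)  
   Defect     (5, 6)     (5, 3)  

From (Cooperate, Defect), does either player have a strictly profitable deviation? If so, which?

P2

P1 at (Cooperate, Defect) earns 6; deviating to Defect yields 5 — not better.
P2 earns 2; deviating to Cooperate yields 6 — a strict improvement.
Only P2 has a strictly profitable deviation.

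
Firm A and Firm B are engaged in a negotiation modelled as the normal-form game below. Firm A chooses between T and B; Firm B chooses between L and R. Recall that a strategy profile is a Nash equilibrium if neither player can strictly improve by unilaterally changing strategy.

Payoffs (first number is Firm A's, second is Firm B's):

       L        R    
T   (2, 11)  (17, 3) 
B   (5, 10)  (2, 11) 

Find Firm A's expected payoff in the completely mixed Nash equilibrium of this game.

First find y, the probability Firm B plays L, from Firm A's indifference between T and B: 2y + 17(1−y) = 5y + 2(1−y), giving y = 5/6.
Since Firm A is indifferent in equilibrium, Firm A's expected payoff equals the payoff from either row against (5/6, 1/6). Using T: 2(5/6) + 17(1/6) = 9/2.

9/2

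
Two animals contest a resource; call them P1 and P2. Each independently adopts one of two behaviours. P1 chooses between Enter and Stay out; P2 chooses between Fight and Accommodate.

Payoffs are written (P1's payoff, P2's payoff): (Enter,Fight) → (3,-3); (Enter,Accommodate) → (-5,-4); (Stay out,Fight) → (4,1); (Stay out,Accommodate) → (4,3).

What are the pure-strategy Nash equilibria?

(Enter, Fight): P1 prefers Stay out (4 > 3) — not an equilibrium.
(Enter, Accommodate): P1 prefers Stay out (4 > -5); P2 prefers Fight (-3 > -4) — not an equilibrium.
(Stay out, Fight): P2 prefers Accommodate (3 > 1) — not an equilibrium.
(Stay out, Accommodate): P1 gets 4 ≥ -5 from Enter, and P2 gets 3 ≥ 1 from Fight — Nash equilibrium.

(Stay out, Accommodate)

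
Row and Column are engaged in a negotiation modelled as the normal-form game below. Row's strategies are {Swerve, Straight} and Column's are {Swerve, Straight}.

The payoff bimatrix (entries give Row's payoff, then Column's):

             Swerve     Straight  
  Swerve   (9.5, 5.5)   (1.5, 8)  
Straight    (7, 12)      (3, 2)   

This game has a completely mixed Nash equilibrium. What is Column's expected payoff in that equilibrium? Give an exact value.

First find x, the probability Row plays Swerve, from Column's indifference between Swerve and Straight: 5.5x + 12(1−x) = 8x + 2(1−x), giving x = 4/5.
Since Column is indifferent in equilibrium, Column's expected payoff equals the payoff from either column against (4/5, 1/5). Using Swerve: 5.5(4/5) + 12(1/5) = 34/5.

34/5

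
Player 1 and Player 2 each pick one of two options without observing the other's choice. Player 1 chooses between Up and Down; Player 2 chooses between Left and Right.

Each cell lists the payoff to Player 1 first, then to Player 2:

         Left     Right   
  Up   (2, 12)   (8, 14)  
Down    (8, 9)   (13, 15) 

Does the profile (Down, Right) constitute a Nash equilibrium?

Yes

At (Down, Right), Player 1 earns 13; switching to Up would give 8, so Player 1 has no profitable deviation.
Player 2 earns 15; switching to Left would give 9, so Player 2 has no profitable deviation.
Neither player can gain by a unilateral deviation, so this profile is a Nash equilibrium.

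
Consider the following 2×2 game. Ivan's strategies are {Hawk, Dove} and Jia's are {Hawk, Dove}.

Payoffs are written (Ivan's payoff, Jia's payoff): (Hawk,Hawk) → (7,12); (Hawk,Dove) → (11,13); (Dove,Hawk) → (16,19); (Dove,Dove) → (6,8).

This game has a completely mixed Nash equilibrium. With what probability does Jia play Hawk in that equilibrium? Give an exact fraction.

5/14

Let q be the probability that Jia plays Hawk. In a completely mixed equilibrium, Ivan must be indifferent between Hawk and Dove.
Ivan's expected payoff from Hawk is 7q + 11(1−q); from Dove it is 16q + 6(1−q).
Setting these equal: −4q + 11 = 10q + 6, so q = 5/14.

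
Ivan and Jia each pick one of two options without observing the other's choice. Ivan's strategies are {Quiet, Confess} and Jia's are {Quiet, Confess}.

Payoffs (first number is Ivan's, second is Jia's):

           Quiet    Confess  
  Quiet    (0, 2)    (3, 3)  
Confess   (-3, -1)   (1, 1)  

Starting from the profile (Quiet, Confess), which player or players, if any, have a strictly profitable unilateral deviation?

Ivan at (Quiet, Confess) earns 3; deviating to Confess yields 1 — not better.
Jia earns 3; deviating to Quiet yields 2 — not better.
Neither player can strictly improve; the profile is a Nash equilibrium.

Neither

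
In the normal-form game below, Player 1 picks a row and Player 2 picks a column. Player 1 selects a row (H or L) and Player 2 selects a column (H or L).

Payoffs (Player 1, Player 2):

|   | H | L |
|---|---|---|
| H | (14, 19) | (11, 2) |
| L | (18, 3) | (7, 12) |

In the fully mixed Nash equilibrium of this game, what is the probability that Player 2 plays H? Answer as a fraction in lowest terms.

1/2

Let c be the probability that Player 2 plays H. In a completely mixed equilibrium, Player 1 must be indifferent between H and L.
Player 1's expected payoff from H is 14c + 11(1−c); from L it is 18c + 7(1−c).
Setting these equal: 3c + 11 = 11c + 7, so c = 1/2.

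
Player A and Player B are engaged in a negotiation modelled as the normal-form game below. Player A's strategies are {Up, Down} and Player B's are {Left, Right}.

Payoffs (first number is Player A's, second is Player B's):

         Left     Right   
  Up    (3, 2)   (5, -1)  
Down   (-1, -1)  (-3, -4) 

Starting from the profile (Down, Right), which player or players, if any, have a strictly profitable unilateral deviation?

Player A at (Down, Right) earns -3; deviating to Up yields 5 — a strict improvement.
Player B earns -4; deviating to Left yields -1 — a strict improvement.
Both Player A and Player B have strictly profitable deviations.

Both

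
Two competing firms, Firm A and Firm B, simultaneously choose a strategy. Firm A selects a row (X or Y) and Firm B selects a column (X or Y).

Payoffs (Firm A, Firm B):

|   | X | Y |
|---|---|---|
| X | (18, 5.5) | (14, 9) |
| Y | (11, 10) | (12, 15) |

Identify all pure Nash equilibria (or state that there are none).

(X, X): Firm B prefers Y (9 > 5.5) — not an equilibrium.
(X, Y): Firm A gets 14 ≥ 12 from Y, and Firm B gets 9 ≥ 5.5 from X — Nash equilibrium.
(Y, X): Firm A prefers X (18 > 11); Firm B prefers Y (15 > 10) — not an equilibrium.
(Y, Y): Firm A prefers X (14 > 12) — not an equilibrium.

(X, Y)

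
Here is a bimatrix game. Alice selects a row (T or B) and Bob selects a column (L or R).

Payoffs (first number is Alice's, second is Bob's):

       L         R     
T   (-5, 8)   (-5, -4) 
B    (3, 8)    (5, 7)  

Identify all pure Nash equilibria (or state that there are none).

(B, L)

(T, L): Alice prefers B (3 > -5) — not an equilibrium.
(T, R): Alice prefers B (5 > -5); Bob prefers L (8 > -4) — not an equilibrium.
(B, L): Alice gets 3 ≥ -5 from T, and Bob gets 8 ≥ 7 from R — Nash equilibrium.
(B, R): Bob prefers L (8 > 7) — not an equilibrium.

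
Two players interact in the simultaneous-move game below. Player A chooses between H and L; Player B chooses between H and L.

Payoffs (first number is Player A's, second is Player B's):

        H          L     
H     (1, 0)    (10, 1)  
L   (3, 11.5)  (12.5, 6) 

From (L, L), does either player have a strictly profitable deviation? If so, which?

Player A at (L, L) earns 12.5; deviating to H yields 10 — not better.
Player B earns 6; deviating to H yields 11.5 — a strict improvement.
Only Player B has a strictly profitable deviation.

Player B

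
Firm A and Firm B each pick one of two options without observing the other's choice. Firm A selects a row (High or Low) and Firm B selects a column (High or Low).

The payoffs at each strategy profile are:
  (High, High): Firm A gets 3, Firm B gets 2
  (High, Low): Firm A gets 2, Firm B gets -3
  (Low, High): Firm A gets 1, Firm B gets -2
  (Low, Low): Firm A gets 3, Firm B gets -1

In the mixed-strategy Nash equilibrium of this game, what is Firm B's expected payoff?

-4/3

First find x, the probability Firm A plays High, from Firm B's indifference between High and Low: 2x − 2(1−x) = −3x − (1−x), giving x = 1/6.
Since Firm B is indifferent in equilibrium, Firm B's expected payoff equals the payoff from either column against (1/6, 5/6). Using High: 2(1/6) − 2(5/6) = -4/3.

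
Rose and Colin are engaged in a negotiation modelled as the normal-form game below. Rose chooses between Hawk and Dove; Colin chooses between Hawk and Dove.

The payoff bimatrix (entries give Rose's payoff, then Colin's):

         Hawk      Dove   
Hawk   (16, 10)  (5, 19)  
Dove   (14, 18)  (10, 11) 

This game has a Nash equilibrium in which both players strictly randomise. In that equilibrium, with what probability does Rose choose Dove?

Let p be the probability that Rose plays Hawk. In a completely mixed equilibrium, Colin must be indifferent between Hawk and Dove.
Colin's expected payoff from Hawk is 10p + 18(1−p); from Dove it is 19p + 11(1−p).
Setting these equal: −8p + 18 = 8p + 11, so p = 7/16.
Therefore Rose plays Dove with probability 1 − 7/16 = 9/16.

9/16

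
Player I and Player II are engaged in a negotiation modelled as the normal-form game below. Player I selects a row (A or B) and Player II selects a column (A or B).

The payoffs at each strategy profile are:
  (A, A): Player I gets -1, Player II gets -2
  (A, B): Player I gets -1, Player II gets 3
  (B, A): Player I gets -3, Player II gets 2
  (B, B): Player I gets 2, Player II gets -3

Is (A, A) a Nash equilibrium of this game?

No

At (A, A), Player I earns -1; switching to B would give -3, so Player I has no profitable deviation.
Player II earns -2; switching to B would give 3, so Player II would deviate.
Since at least one player can profitably deviate, this is not a Nash equilibrium.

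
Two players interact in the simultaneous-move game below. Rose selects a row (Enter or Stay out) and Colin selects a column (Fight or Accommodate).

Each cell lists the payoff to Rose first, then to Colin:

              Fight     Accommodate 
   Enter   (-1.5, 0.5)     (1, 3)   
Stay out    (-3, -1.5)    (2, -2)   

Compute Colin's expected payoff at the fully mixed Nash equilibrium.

-7/6

First find x, the probability Rose plays Enter, from Colin's indifference between Fight and Accommodate: 0.5x − 1.5(1−x) = 3x − 2(1−x), giving x = 1/6.
Since Colin is indifferent in equilibrium, Colin's expected payoff equals the payoff from either column against (1/6, 5/6). Using Fight: 0.5(1/6) − 1.5(5/6) = -7/6.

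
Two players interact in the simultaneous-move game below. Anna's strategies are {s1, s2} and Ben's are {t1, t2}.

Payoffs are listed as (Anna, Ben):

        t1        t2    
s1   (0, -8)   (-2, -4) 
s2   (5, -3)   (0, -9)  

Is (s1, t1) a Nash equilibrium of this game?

No

At (s1, t1), Anna earns 0; switching to s2 would give 5, so Anna would deviate.
Ben earns -8; switching to t2 would give -4, so Ben would deviate.
Since at least one player can profitably deviate, this is not a Nash equilibrium.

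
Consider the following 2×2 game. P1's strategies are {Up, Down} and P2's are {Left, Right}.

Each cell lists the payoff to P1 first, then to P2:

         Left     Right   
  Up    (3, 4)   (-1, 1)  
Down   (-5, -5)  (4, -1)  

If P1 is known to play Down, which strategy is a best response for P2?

Right

Against Down, P2 earns -5 from Left and -1 from Right.
So Right is the best response.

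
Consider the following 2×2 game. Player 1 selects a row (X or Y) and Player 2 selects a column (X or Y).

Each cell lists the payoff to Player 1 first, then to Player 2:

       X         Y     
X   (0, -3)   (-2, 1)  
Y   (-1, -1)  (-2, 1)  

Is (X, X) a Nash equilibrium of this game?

No

At (X, X), Player 1 earns 0; switching to Y would give -1, so Player 1 has no profitable deviation.
Player 2 earns -3; switching to Y would give 1, so Player 2 would deviate.
Since at least one player can profitably deviate, this is not a Nash equilibrium.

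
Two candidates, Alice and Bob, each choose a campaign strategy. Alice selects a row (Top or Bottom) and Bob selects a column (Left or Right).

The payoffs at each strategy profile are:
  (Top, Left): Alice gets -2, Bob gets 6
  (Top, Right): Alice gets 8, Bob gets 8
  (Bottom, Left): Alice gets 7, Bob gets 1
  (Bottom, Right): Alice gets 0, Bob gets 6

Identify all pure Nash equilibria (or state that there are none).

(Top, Left): Alice prefers Bottom (7 > -2); Bob prefers Right (8 > 6) — not an equilibrium.
(Top, Right): Alice gets 8 ≥ 0 from Bottom, and Bob gets 8 ≥ 6 from Left — Nash equilibrium.
(Bottom, Left): Bob prefers Right (6 > 1) — not an equilibrium.
(Bottom, Right): Alice prefers Top (8 > 0) — not an equilibrium.

(Top, Right)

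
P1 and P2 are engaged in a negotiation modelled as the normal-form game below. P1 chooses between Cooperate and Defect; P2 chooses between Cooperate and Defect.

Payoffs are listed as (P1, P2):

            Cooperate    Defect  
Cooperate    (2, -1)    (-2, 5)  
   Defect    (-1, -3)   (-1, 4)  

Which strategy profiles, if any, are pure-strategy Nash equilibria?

(Defect, Defect)

(Cooperate, Cooperate): P2 prefers Defect (5 > -1) — not an equilibrium.
(Cooperate, Defect): P1 prefers Defect (-1 > -2) — not an equilibrium.
(Defect, Cooperate): P1 prefers Cooperate (2 > -1); P2 prefers Defect (4 > -3) — not an equilibrium.
(Defect, Defect): P1 gets -1 ≥ -2 from Cooperate, and P2 gets 4 ≥ -3 from Cooperate — Nash equilibrium.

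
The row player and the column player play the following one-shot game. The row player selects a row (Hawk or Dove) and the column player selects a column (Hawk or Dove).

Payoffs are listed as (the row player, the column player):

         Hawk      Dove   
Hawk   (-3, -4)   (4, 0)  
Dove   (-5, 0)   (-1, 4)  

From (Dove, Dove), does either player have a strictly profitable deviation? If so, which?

The row player at (Dove, Dove) earns -1; deviating to Hawk yields 4 — a strict improvement.
The column player earns 4; deviating to Hawk yields 0 — not better.
Only the row player has a strictly profitable deviation.

The row player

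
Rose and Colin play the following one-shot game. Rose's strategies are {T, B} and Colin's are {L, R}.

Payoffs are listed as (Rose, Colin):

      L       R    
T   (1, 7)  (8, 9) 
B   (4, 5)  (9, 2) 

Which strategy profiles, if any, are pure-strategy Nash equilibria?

(T, L): Rose prefers B (4 > 1); Colin prefers R (9 > 7) — not an equilibrium.
(T, R): Rose prefers B (9 > 8) — not an equilibrium.
(B, L): Rose gets 4 ≥ 1 from T, and Colin gets 5 ≥ 2 from R — Nash equilibrium.
(B, R): Colin prefers L (5 > 2) — not an equilibrium.

(B, L)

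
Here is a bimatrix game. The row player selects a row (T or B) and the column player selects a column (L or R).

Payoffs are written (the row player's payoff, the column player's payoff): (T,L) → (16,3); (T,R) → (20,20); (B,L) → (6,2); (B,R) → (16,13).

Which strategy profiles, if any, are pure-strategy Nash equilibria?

(T, L): the column player prefers R (20 > 3) — not an equilibrium.
(T, R): the row player gets 20 ≥ 16 from B, and the column player gets 20 ≥ 3 from L — Nash equilibrium.
(B, L): the row player prefers T (16 > 6); the column player prefers R (13 > 2) — not an equilibrium.
(B, R): the row player prefers T (20 > 16) — not an equilibrium.

(T, R)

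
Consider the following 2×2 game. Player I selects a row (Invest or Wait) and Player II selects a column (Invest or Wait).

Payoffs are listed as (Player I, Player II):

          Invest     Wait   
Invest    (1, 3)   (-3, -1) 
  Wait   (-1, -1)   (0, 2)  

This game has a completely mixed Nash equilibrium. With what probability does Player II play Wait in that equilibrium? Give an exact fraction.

Let c be the probability that Player II plays Invest. In a completely mixed equilibrium, Player I must be indifferent between Invest and Wait.
Player I's expected payoff from Invest is c − 3(1−c); from Wait it is −c.
Setting these equal: 4c − 3 = −c, so c = 3/5.
Therefore Player II plays Wait with probability 1 − 3/5 = 2/5.

2/5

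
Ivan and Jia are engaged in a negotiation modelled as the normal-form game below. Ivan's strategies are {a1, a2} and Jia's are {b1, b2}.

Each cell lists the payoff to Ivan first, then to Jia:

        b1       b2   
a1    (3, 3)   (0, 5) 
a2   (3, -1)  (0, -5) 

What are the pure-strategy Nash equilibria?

(a1, b1): Jia prefers b2 (5 > 3) — not an equilibrium.
(a1, b2): Ivan gets 0 ≥ 0 from a2, and Jia gets 5 ≥ 3 from b1 — Nash equilibrium.
(a2, b1): Ivan gets 3 ≥ 3 from a1, and Jia gets -1 ≥ -5 from b2 — Nash equilibrium.
(a2, b2): Jia prefers b1 (-1 > -5) — not an equilibrium.

(a1, b2) and (a2, b1)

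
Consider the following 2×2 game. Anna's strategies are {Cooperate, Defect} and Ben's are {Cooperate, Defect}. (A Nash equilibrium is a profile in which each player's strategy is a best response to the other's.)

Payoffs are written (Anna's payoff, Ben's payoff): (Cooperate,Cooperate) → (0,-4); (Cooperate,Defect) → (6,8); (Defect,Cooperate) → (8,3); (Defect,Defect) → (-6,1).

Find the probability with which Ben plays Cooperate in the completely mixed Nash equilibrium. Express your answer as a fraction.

3/5

Let y be the probability that Ben plays Cooperate. In a completely mixed equilibrium, Anna must be indifferent between Cooperate and Defect.
Anna's expected payoff from Cooperate is 6(1−y); from Defect it is 8y − 6(1−y).
Setting these equal: −6y + 6 = 14y − 6, so y = 3/5.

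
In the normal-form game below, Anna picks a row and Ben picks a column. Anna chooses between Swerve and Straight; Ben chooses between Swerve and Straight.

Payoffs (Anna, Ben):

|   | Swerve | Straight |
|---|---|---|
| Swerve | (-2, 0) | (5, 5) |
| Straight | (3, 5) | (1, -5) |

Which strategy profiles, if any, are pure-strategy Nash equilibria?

(Swerve, Straight) and (Straight, Swerve)

(Swerve, Swerve): Anna prefers Straight (3 > -2); Ben prefers Straight (5 > 0) — not an equilibrium.
(Swerve, Straight): Anna gets 5 ≥ 1 from Straight, and Ben gets 5 ≥ 0 from Swerve — Nash equilibrium.
(Straight, Swerve): Anna gets 3 ≥ -2 from Swerve, and Ben gets 5 ≥ -5 from Straight — Nash equilibrium.
(Straight, Straight): Anna prefers Swerve (5 > 1); Ben prefers Swerve (5 > -5) — not an equilibrium.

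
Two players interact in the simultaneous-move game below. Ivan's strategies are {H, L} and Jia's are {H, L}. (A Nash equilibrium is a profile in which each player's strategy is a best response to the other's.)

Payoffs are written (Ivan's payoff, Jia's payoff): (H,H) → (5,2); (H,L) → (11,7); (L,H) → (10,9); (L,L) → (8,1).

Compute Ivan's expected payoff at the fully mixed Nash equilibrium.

35/4

First find y, the probability Jia plays H, from Ivan's indifference between H and L: 5y + 11(1−y) = 10y + 8(1−y), giving y = 3/8.
Since Ivan is indifferent in equilibrium, Ivan's expected payoff equals the payoff from either row against (3/8, 5/8). Using H: 5(3/8) + 11(5/8) = 35/4.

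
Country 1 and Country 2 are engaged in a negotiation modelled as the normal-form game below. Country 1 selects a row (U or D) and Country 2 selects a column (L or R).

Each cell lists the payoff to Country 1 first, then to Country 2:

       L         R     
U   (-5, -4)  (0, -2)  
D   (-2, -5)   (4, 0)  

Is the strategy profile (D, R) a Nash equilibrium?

At (D, R), Country 1 earns 4; switching to U would give 0, so Country 1 has no profitable deviation.
Country 2 earns 0; switching to L would give -5, so Country 2 has no profitable deviation.
Neither player can gain by a unilateral deviation, so this profile is a Nash equilibrium.

Yes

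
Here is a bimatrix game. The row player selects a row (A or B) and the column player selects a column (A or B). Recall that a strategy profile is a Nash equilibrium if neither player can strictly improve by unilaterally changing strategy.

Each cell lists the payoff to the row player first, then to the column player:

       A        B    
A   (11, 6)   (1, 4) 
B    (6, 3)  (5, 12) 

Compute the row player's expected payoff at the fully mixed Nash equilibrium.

First find y, the probability the column player plays A, from the row player's indifference between A and B: 11y + (1−y) = 6y + 5(1−y), giving y = 4/9.
Since the row player is indifferent in equilibrium, the row player's expected payoff equals the payoff from either row against (4/9, 5/9). Using A: 11(4/9) + (5/9) = 49/9.

49/9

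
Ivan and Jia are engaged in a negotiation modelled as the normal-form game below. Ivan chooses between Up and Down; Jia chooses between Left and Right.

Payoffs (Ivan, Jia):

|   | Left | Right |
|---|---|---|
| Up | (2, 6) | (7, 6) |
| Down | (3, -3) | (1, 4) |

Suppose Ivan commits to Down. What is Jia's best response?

Right

Against Down, Jia earns -3 from Left and 4 from Right.
So Right is the best response.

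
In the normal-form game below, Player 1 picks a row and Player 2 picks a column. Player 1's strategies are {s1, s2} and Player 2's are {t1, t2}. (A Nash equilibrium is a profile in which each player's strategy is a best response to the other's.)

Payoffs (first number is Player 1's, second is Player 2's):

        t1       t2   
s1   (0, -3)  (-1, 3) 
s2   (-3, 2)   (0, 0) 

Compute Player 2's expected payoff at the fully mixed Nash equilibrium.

First find x, the probability Player 1 plays s1, from Player 2's indifference between t1 and t2: −3x + 2(1−x) = 3x, giving x = 1/4.
Since Player 2 is indifferent in equilibrium, Player 2's expected payoff equals the payoff from either column against (1/4, 3/4). Using t1: −3(1/4) + 2(3/4) = 3/4.

3/4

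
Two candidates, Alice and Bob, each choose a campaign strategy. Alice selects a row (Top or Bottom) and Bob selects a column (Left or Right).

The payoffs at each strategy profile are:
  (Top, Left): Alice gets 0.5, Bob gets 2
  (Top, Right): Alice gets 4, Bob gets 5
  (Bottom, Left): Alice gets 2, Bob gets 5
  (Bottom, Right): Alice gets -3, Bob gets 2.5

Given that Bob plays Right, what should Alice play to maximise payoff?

Against Right, Alice earns 4 from Top and -3 from Bottom.
So Top is the best response.

Top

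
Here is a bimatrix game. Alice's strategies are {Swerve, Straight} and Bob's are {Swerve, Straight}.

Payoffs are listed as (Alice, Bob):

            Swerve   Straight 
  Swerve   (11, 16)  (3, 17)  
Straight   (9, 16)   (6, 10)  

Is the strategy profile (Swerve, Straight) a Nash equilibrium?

At (Swerve, Straight), Alice earns 3; switching to Straight would give 6, so Alice would deviate.
Bob earns 17; switching to Swerve would give 16, so Bob has no profitable deviation.
Since at least one player can profitably deviate, this is not a Nash equilibrium.

No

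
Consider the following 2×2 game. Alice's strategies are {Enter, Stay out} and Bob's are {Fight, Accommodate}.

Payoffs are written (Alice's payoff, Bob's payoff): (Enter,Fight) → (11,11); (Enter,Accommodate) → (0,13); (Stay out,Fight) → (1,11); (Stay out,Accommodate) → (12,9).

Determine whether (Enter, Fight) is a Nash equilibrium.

No

At (Enter, Fight), Alice earns 11; switching to Stay out would give 1, so Alice has no profitable deviation.
Bob earns 11; switching to Accommodate would give 13, so Bob would deviate.
Since at least one player can profitably deviate, this is not a Nash equilibrium.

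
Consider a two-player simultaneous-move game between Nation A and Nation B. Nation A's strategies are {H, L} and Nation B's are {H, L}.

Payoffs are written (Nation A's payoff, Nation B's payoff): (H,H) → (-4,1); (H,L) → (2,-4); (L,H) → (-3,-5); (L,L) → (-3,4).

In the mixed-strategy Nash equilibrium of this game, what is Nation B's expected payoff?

-8/7

First find x, the probability Nation A plays H, from Nation B's indifference between H and L: x − 5(1−x) = −4x + 4(1−x), giving x = 9/14.
Since Nation B is indifferent in equilibrium, Nation B's expected payoff equals the payoff from either column against (9/14, 5/14). Using H: (9/14) − 5(5/14) = -8/7.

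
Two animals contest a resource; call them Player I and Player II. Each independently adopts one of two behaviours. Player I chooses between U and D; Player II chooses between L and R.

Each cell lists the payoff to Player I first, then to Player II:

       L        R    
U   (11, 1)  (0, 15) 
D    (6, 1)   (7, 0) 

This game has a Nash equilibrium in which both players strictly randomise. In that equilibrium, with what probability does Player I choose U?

Let r be the probability that Player I plays U. In a completely mixed equilibrium, Player II must be indifferent between L and R.
Player II's expected payoff from L is r + (1−r); from R it is 15r.
Setting these equal: 1 = 15r, so r = 1/15.

1/15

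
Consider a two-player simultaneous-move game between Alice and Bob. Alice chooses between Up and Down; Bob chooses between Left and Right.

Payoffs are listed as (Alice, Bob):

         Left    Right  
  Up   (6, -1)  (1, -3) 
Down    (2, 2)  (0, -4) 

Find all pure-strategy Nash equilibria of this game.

(Up, Left): Alice gets 6 ≥ 2 from Down, and Bob gets -1 ≥ -3 from Right — Nash equilibrium.
(Up, Right): Bob prefers Left (-1 > -3) — not an equilibrium.
(Down, Left): Alice prefers Up (6 > 2) — not an equilibrium.
(Down, Right): Alice prefers Up (1 > 0); Bob prefers Left (2 > -4) — not an equilibrium.

(Up, Left)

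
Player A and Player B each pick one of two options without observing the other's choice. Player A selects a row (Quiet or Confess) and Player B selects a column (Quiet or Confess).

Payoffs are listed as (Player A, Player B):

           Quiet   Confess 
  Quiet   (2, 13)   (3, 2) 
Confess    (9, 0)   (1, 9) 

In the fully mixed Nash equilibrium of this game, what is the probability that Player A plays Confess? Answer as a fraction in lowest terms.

Let p be the probability that Player A plays Quiet. In a completely mixed equilibrium, Player B must be indifferent between Quiet and Confess.
Player B's expected payoff from Quiet is 13p; from Confess it is 2p + 9(1−p).
Setting these equal: 13p = −7p + 9, so p = 9/20.
Therefore Player A plays Confess with probability 1 − 9/20 = 11/20.

11/20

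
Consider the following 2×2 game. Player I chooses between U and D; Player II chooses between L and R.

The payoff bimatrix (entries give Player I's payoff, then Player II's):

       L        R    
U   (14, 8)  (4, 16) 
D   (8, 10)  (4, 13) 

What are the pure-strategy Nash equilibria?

(U, L): Player II prefers R (16 > 8) — not an equilibrium.
(U, R): Player I gets 4 ≥ 4 from D, and Player II gets 16 ≥ 8 from L — Nash equilibrium.
(D, L): Player I prefers U (14 > 8); Player II prefers R (13 > 10) — not an equilibrium.
(D, R): Player I gets 4 ≥ 4 from U, and Player II gets 13 ≥ 10 from L — Nash equilibrium.

(U, R) and (D, R)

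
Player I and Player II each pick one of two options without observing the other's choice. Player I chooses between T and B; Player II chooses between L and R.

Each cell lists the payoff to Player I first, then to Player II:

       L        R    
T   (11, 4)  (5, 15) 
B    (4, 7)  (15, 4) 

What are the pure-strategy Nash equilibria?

(T, L): Player II prefers R (15 > 4) — not an equilibrium.
(T, R): Player I prefers B (15 > 5) — not an equilibrium.
(B, L): Player I prefers T (11 > 4) — not an equilibrium.
(B, R): Player II prefers L (7 > 4) — not an equilibrium.

none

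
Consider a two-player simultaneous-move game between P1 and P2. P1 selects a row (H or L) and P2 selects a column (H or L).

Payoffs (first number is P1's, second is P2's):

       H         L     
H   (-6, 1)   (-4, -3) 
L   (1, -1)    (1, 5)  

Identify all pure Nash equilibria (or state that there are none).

(H, H): P1 prefers L (1 > -6) — not an equilibrium.
(H, L): P1 prefers L (1 > -4); P2 prefers H (1 > -3) — not an equilibrium.
(L, H): P2 prefers L (5 > -1) — not an equilibrium.
(L, L): P1 gets 1 ≥ -4 from H, and P2 gets 5 ≥ -1 from H — Nash equilibrium.

(L, L)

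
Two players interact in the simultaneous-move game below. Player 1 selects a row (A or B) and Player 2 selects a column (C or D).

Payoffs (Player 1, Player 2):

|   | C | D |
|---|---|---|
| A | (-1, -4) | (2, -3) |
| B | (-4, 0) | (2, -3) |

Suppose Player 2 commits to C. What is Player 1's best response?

Against C, Player 1 earns -1 from A and -4 from B.
So A is the best response.

A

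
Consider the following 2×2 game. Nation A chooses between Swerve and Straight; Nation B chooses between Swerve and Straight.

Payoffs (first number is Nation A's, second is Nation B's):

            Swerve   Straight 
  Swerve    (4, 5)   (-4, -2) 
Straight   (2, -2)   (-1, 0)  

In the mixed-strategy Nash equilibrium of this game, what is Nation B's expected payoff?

First find x, the probability Nation A plays Swerve, from Nation B's indifference between Swerve and Straight: 5x − 2(1−x) = −2x, giving x = 2/9.
Since Nation B is indifferent in equilibrium, Nation B's expected payoff equals the payoff from either column against (2/9, 7/9). Using Swerve: 5(2/9) − 2(7/9) = -4/9.

-4/9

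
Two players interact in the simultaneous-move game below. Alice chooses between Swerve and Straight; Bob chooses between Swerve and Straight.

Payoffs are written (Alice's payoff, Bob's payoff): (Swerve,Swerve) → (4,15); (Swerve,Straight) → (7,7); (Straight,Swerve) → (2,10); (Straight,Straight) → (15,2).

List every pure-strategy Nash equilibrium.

(Swerve, Swerve): Alice gets 4 ≥ 2 from Straight, and Bob gets 15 ≥ 7 from Straight — Nash equilibrium.
(Swerve, Straight): Alice prefers Straight (15 > 7); Bob prefers Swerve (15 > 7) — not an equilibrium.
(Straight, Swerve): Alice prefers Swerve (4 > 2) — not an equilibrium.
(Straight, Straight): Bob prefers Swerve (10 > 2) — not an equilibrium.

(Swerve, Swerve)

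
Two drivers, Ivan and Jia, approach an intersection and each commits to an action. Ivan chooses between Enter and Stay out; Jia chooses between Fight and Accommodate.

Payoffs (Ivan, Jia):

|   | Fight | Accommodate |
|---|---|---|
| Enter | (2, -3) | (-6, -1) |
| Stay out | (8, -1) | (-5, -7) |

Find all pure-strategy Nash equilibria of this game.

(Stay out, Fight)

(Enter, Fight): Ivan prefers Stay out (8 > 2); Jia prefers Accommodate (-1 > -3) — not an equilibrium.
(Enter, Accommodate): Ivan prefers Stay out (-5 > -6) — not an equilibrium.
(Stay out, Fight): Ivan gets 8 ≥ 2 from Enter, and Jia gets -1 ≥ -7 from Accommodate — Nash equilibrium.
(Stay out, Accommodate): Jia prefers Fight (-1 > -7) — not an equilibrium.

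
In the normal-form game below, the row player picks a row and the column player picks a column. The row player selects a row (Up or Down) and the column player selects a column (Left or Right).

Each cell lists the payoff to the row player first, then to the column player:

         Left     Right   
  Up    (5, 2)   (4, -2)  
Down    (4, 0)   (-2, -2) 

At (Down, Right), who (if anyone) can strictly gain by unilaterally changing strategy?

Both

The row player at (Down, Right) earns -2; deviating to Up yields 4 — a strict improvement.
The column player earns -2; deviating to Left yields 0 — a strict improvement.
Both the row player and the column player have strictly profitable deviations.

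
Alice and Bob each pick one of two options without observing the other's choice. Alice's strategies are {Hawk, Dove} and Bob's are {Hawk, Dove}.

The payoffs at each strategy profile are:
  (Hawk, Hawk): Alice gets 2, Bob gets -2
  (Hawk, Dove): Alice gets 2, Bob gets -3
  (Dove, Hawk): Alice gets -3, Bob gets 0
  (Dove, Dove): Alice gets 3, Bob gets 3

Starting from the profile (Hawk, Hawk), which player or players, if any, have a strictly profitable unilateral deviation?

Neither

Alice at (Hawk, Hawk) earns 2; deviating to Dove yields -3 — not better.
Bob earns -2; deviating to Dove yields -3 — not better.
Neither player can strictly improve; the profile is a Nash equilibrium.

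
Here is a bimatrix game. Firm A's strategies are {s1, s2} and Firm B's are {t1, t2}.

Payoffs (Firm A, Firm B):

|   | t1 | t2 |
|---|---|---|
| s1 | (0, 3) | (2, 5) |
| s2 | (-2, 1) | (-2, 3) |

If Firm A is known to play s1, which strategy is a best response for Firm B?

t2

Against s1, Firm B earns 3 from t1 and 5 from t2.
So t2 is the best response.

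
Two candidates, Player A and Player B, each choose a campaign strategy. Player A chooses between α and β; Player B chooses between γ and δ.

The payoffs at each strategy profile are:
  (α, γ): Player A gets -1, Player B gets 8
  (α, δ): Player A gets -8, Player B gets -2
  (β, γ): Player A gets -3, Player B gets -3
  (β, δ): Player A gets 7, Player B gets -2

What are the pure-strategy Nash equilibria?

(α, γ) and (β, δ)

(α, γ): Player A gets -1 ≥ -3 from β, and Player B gets 8 ≥ -2 from δ — Nash equilibrium.
(α, δ): Player A prefers β (7 > -8); Player B prefers γ (8 > -2) — not an equilibrium.
(β, γ): Player A prefers α (-1 > -3); Player B prefers δ (-2 > -3) — not an equilibrium.
(β, δ): Player A gets 7 ≥ -8 from α, and Player B gets -2 ≥ -3 from γ — Nash equilibrium.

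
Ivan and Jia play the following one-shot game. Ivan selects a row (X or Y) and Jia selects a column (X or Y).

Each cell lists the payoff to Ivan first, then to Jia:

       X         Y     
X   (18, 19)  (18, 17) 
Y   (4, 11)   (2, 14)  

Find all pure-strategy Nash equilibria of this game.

(X, X)

(X, X): Ivan gets 18 ≥ 4 from Y, and Jia gets 19 ≥ 17 from Y — Nash equilibrium.
(X, Y): Jia prefers X (19 > 17) — not an equilibrium.
(Y, X): Ivan prefers X (18 > 4); Jia prefers Y (14 > 11) — not an equilibrium.
(Y, Y): Ivan prefers X (18 > 2) — not an equilibrium.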